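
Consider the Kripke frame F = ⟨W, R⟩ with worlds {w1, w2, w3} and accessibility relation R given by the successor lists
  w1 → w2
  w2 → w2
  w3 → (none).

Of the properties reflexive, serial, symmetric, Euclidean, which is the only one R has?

Reflexive: no — w1 is not related to itself.
Serial: no — w3 has no R-successor.
Symmetric: no — w1 R w2 but not w2 R w1.
Euclidean: yes — any two successors of a common world are R-related.
Only Euclidean holds.

Euclidean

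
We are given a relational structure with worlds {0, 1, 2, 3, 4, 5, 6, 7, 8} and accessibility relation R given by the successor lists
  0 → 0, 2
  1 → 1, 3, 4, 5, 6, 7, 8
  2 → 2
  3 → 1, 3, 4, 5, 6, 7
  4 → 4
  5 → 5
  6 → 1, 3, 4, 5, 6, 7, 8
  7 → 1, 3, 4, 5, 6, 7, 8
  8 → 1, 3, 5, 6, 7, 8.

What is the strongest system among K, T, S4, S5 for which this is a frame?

T

Reflexive (axiom T): yes — every world is R-related to itself.
Transitive (axiom 4): no — 3 R 1 and 1 R 8, but not 3 R 8.
Euclidean (axiom 5): no — 1 R 3 and 1 R 8, but not 3 R 8.
So F validates K, T; S4 would additionally require R to be transitive. The strongest is T.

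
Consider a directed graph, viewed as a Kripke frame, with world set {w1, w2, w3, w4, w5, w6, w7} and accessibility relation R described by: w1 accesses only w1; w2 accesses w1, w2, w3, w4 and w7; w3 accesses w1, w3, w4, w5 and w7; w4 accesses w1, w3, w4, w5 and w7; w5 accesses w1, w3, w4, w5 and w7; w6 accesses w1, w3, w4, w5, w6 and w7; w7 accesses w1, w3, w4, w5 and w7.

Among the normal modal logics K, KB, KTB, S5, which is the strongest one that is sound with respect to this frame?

Symmetric (axiom B): no — w2 R w1 but not w1 R w2.
Reflexive (axiom T): yes — every world is R-related to itself.
Euclidean (axiom 5): no — w2 R w1 and w2 R w3, but not w1 R w3.
So F validates K; KB would additionally require R to be symmetric. The strongest is K.

K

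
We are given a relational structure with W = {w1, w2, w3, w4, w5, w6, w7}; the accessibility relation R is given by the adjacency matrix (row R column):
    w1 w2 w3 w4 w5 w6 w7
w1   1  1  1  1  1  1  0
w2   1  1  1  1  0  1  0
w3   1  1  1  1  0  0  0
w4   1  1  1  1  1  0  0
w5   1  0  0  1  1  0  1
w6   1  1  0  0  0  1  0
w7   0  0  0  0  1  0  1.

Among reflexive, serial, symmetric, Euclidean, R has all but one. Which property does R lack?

Euclidean

Reflexive: yes — every world is R-related to itself.
Serial: yes — every world has a successor (e.g. w1 R w1).
Symmetric: yes — every pair in R has its reverse in R.
Euclidean: no — w1 R w2 and w1 R w5, but not w2 R w5.
Only Euclidean fails.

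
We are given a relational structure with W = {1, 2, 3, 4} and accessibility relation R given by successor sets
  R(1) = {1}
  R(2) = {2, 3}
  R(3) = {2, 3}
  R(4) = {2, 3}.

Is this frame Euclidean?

Yes

Euclidean: yes — any two successors of a common world are R-related.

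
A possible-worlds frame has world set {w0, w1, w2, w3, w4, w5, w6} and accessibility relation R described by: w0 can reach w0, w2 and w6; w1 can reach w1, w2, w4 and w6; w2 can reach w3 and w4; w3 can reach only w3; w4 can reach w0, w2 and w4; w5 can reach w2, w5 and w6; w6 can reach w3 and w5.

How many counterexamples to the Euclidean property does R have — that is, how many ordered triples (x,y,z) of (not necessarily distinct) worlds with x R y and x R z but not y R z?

27

Enumerating: (w0,w2,w0), (w0,w2,w2), (w0,w2,w6), (w0,w6,w0), (w0,w6,w2), (w0,w6,w6), (w1,w2,w1), (w1,w2,w2), (w1,w2,w6), (w1,w4,w1), (w1,w4,w6), (w1,w6,w1), … and 15 more.
Total: 27.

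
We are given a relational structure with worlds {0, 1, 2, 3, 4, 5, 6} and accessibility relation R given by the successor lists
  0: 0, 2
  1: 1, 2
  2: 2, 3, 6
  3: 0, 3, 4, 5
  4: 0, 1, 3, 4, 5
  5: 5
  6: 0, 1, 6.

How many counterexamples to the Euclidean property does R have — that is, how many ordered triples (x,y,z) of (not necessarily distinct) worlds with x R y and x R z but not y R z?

29

Enumerating: (0,2,0), (1,2,1), (2,3,2), (2,3,6), (2,6,2), (2,6,3), (3,0,3), (3,0,4), (3,0,5), (3,5,0), (3,5,3), (3,5,4), … and 17 more.
Total: 29.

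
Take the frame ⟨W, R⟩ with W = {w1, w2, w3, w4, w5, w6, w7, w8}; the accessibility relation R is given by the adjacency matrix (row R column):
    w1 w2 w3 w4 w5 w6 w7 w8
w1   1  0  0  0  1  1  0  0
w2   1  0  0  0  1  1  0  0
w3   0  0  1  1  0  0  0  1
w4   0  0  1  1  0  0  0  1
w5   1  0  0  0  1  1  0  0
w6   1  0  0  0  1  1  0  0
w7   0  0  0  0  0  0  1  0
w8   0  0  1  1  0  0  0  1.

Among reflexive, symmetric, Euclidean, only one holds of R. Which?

Reflexive: no — w2 is not related to itself.
Symmetric: no — w2 R w1 but not w1 R w2.
Euclidean: yes — any two successors of a common world are R-related.
Only Euclidean holds.

Euclidean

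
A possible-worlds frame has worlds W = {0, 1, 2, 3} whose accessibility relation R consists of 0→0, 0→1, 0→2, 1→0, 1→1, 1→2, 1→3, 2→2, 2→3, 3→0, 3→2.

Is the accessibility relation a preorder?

No

Reflexive: no — 3 is not related to itself.
Transitive: no — 0 R 1 and 1 R 3, but not 0 R 3.
So R is not a preorder.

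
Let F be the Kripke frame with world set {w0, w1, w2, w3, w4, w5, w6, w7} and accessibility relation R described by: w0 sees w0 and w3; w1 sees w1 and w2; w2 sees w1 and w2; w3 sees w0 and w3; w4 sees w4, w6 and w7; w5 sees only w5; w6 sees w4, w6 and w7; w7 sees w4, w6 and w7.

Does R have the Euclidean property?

Euclidean: yes — any two successors of a common world are R-related.

Yes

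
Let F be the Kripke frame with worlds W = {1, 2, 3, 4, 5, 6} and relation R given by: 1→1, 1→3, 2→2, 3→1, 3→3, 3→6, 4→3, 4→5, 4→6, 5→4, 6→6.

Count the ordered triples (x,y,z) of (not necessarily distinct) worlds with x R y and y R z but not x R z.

6

Enumerating: (1,3,6), (4,3,1), (4,5,4), (5,4,3), (5,4,5), (5,4,6).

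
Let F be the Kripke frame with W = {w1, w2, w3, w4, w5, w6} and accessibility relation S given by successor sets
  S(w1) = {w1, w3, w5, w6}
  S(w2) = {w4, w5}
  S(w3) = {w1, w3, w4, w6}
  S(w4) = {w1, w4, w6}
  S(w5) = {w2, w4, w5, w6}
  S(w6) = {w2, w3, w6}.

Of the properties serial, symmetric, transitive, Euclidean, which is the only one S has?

serial

Serial: yes — every world has a successor (e.g. w1 S w1).
Symmetric: no — w1 S w5 but not w5 S w1.
Transitive: no — w1 S w3 and w3 S w4, but not w1 S w4.
Euclidean: no — w1 S w3 and w1 S w5, but not w3 S w5.
Only serial holds.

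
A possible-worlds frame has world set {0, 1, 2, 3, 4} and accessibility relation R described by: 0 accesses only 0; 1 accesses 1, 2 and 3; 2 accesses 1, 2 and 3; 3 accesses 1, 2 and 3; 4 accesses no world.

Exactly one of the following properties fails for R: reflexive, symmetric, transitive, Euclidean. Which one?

reflexive

Reflexive: no — 4 is not related to itself.
Symmetric: yes — every pair in R has its reverse in R.
Transitive: yes — every two-step R-path is closed by a direct edge.
Euclidean: yes — any two successors of a common world are R-related.
Only reflexive fails.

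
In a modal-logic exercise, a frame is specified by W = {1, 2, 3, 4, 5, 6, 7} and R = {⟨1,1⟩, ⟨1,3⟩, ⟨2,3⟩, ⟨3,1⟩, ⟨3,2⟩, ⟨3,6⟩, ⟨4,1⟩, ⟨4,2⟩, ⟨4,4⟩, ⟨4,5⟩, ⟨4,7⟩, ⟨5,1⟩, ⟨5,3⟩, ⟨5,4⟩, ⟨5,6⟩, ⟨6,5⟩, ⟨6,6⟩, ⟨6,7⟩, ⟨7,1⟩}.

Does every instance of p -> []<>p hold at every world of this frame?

No

Axiom B corresponds to the accessibility relation being symmetric.
Symmetric: no — 3 R 6 but not 6 R 3.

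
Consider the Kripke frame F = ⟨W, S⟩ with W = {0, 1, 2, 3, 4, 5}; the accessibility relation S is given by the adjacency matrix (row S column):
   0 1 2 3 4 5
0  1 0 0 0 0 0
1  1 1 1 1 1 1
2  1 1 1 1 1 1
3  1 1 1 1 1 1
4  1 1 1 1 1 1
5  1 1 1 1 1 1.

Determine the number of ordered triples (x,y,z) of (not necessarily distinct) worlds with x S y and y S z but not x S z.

S is transitive; there are no such tuples.

0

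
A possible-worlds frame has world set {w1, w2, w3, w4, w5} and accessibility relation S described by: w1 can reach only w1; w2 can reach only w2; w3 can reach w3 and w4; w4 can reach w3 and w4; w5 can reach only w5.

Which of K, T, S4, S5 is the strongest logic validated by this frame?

S5

Reflexive (axiom T): yes — every world is S-related to itself.
Transitive (axiom 4): yes — every two-step S-path is closed by a direct edge.
Euclidean (axiom 5): yes — any two successors of a common world are S-related.
So F validates K, T, S4, S5. The strongest is S5.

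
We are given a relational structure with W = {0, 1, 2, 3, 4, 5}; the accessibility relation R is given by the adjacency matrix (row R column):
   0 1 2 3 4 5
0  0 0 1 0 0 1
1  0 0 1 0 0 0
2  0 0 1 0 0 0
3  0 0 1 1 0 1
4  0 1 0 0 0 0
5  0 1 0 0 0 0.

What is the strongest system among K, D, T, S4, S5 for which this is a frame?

D

Serial (axiom D): yes — every world has a successor (e.g. 0 R 2).
Reflexive (axiom T): no — 0 is not related to itself.
Transitive (axiom 4): no — 0 R 5 and 5 R 1, but not 0 R 1.
Euclidean (axiom 5): no — 0 R 2 and 0 R 5, but not 2 R 5.
So F validates K, D; T would additionally require R to be reflexive. The strongest is D.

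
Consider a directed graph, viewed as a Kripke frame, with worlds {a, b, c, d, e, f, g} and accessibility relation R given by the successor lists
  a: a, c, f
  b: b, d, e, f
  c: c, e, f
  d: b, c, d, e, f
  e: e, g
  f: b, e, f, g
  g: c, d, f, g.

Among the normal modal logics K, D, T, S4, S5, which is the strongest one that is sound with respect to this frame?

Serial (axiom D): yes — every world has a successor (e.g. a R a).
Reflexive (axiom T): yes — every world is R-related to itself.
Transitive (axiom 4): no — a R c and c R e, but not a R e.
Euclidean (axiom 5): no — a R f and a R c, but not f R c.
So F validates K, D, T; S4 would additionally require R to be transitive. The strongest is T.

T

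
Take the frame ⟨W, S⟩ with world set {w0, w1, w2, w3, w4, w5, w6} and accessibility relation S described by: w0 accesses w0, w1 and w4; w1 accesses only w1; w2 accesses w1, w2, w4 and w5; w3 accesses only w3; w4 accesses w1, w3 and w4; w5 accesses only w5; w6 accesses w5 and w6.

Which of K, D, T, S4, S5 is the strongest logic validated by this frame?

T

Serial (axiom D): yes — every world has a successor (e.g. w0 S w0).
Reflexive (axiom T): yes — every world is S-related to itself.
Transitive (axiom 4): no — w0 S w4 and w4 S w3, but not w0 S w3.
Euclidean (axiom 5): no — w0 S w1 and w0 S w4, but not w1 S w4.
So F validates K, D, T; S4 would additionally require S to be transitive. The strongest is T.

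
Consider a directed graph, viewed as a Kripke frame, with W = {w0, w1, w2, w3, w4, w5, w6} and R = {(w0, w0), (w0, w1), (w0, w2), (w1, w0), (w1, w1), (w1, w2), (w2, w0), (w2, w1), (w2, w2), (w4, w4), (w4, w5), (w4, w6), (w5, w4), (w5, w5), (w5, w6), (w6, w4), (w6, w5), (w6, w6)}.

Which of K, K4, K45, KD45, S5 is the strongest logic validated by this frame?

Transitive (axiom 4): yes — every two-step R-path is closed by a direct edge.
Euclidean (axiom 5): yes — any two successors of a common world are R-related.
Serial (axiom D): no — w3 has no R-successor.
Reflexive (axiom T): no — w3 is not related to itself.
So F validates K, K4, K45; KD45 would additionally require R to be serial. The strongest is K45.

K45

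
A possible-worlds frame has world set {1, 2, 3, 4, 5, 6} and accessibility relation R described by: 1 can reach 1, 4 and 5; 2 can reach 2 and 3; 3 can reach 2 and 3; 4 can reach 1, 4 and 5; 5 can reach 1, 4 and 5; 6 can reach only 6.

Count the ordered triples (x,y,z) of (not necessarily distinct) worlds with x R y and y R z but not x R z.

0

R is transitive; there are no such tuples.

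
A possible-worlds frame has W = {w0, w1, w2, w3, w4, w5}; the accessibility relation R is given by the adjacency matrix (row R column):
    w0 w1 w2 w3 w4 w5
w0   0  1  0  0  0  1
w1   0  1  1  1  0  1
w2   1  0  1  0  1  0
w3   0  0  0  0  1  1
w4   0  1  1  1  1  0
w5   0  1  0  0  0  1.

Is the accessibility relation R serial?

Yes

Serial: yes — every world has a successor (e.g. w0 R w1).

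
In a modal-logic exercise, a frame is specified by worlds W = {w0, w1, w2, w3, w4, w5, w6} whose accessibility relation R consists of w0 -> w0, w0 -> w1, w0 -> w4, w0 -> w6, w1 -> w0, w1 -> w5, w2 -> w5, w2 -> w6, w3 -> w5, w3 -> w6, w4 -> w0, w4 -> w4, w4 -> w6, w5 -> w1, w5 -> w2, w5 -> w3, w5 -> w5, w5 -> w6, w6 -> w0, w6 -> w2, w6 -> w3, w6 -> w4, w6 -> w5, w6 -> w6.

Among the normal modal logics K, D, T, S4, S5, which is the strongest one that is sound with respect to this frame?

D

Serial (axiom D): yes — every world has a successor (e.g. w0 R w0).
Reflexive (axiom T): no — w1 is not related to itself.
Transitive (axiom 4): no — w0 R w1 and w1 R w5, but not w0 R w5.
Euclidean (axiom 5): no — w0 R w1 and w0 R w4, but not w1 R w4.
So F validates K, D; T would additionally require R to be reflexive. The strongest is D.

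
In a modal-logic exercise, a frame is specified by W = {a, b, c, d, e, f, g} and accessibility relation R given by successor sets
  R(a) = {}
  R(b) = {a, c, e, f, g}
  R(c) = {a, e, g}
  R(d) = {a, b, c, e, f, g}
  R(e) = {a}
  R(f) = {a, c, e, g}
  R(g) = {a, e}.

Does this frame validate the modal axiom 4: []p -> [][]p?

The schema 4 characterises exactly the transitive frames.
Transitive: yes — every two-step R-path is closed by a direct edge.

Yes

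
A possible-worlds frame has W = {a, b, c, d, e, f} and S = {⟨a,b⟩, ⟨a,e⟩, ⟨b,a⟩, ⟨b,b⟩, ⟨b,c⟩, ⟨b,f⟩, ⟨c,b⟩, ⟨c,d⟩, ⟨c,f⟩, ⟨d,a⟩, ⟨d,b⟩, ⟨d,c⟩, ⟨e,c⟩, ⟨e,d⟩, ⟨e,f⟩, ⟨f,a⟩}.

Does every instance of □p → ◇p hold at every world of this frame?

The schema D characterises exactly the serial frames.
Serial: yes — every world has a successor (e.g. a S b).

Yes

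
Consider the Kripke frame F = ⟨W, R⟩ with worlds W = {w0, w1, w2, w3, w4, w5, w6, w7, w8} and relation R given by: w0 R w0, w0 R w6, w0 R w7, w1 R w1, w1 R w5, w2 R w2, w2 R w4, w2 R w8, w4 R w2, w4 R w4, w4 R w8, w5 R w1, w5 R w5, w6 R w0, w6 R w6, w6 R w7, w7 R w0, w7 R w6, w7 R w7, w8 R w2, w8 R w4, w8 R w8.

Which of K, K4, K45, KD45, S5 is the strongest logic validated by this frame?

K45

Transitive (axiom 4): yes — every two-step R-path is closed by a direct edge.
Euclidean (axiom 5): yes — any two successors of a common world are R-related.
Serial (axiom D): no — w3 has no R-successor.
Reflexive (axiom T): no — w3 is not related to itself.
So F validates K, K4, K45; KD45 would additionally require R to be serial. The strongest is K45.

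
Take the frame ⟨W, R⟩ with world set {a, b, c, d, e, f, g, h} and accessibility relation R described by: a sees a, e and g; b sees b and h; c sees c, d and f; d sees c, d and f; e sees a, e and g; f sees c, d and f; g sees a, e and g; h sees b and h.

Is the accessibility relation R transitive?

Transitive: yes — every two-step R-path is closed by a direct edge.

Yes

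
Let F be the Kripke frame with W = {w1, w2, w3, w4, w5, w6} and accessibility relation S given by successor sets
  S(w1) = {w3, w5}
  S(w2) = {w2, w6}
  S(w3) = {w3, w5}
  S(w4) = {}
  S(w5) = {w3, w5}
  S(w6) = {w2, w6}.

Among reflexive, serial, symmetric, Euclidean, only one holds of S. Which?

Euclidean

Reflexive: no — w1 is not related to itself.
Serial: no — w4 has no S-successor.
Symmetric: no — w1 S w3 but not w3 S w1.
Euclidean: yes — any two successors of a common world are S-related.
Only Euclidean holds.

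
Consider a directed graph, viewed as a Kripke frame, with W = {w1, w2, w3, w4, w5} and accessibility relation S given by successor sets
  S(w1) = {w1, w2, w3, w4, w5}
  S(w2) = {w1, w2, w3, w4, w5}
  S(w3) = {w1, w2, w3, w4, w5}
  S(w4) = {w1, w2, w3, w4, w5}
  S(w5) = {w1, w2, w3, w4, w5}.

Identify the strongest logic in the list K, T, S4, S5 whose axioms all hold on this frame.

S5

Reflexive (axiom T): yes — every world is S-related to itself.
Transitive (axiom 4): yes — every two-step S-path is closed by a direct edge.
Euclidean (axiom 5): yes — any two successors of a common world are S-related.
So F validates K, T, S4, S5. The strongest is S5.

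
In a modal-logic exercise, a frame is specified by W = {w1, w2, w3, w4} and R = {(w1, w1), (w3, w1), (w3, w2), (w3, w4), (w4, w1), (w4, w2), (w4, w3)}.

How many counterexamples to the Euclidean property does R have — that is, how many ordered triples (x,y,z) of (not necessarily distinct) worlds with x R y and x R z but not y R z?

Enumerating: (w3,w1,w2), (w3,w1,w4), (w3,w2,w1), (w3,w2,w2), (w3,w2,w4), (w3,w4,w4), (w4,w1,w2), (w4,w1,w3), (w4,w2,w1), (w4,w2,w2), (w4,w2,w3), (w4,w3,w3).

12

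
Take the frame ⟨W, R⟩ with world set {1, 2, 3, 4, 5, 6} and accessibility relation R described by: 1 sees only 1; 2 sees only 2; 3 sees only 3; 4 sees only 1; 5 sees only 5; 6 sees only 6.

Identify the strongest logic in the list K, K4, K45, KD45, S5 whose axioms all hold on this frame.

KD45

Transitive (axiom 4): yes — every two-step R-path is closed by a direct edge.
Euclidean (axiom 5): yes — any two successors of a common world are R-related.
Serial (axiom D): yes — every world has a successor (e.g. 1 R 1).
Reflexive (axiom T): no — 4 is not related to itself.
So F validates K, K4, K45, KD45; S5 would additionally require R to be reflexive. The strongest is KD45.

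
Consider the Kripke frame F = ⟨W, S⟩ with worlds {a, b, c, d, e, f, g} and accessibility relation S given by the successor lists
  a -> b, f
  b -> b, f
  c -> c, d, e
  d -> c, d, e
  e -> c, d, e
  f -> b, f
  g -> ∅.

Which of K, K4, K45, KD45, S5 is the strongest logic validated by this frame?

Transitive (axiom 4): yes — every two-step S-path is closed by a direct edge.
Euclidean (axiom 5): yes — any two successors of a common world are S-related.
Serial (axiom D): no — g has no S-successor.
Reflexive (axiom T): no — a is not related to itself.
So F validates K, K4, K45; KD45 would additionally require S to be serial. The strongest is K45.

K45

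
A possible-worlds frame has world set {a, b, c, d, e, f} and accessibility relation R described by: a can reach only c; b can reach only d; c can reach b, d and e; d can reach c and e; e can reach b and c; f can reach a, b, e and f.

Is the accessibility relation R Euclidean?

No

Euclidean: no — c R b and c R e, but not b R e.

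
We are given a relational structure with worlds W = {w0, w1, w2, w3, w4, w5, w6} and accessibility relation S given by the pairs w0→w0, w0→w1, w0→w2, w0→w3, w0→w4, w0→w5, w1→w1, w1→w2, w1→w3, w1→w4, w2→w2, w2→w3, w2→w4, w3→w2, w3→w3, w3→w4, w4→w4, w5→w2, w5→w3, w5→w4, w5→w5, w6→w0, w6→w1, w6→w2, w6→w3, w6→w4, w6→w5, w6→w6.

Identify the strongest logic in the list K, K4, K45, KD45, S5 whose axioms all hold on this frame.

K4

Transitive (axiom 4): yes — every two-step S-path is closed by a direct edge.
Euclidean (axiom 5): no — w0 S w1 and w0 S w5, but not w1 S w5.
Serial (axiom D): yes — every world has a successor (e.g. w0 S w0).
Reflexive (axiom T): yes — every world is S-related to itself.
So F validates K, K4; K45 would additionally require S to be Euclidean. The strongest is K4.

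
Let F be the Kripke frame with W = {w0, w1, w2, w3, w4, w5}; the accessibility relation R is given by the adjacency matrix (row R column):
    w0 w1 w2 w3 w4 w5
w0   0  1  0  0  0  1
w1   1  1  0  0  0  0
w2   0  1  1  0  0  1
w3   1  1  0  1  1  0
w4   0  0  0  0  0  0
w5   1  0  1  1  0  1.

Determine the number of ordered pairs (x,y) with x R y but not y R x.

5

Enumerating: (w2,w1), (w3,w0), (w3,w1), (w3,w4), (w5,w3).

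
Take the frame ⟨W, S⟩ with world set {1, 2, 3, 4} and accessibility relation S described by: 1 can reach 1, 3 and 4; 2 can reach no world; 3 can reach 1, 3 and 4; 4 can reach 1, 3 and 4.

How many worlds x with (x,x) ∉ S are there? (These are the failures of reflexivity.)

Enumerating: 2.

1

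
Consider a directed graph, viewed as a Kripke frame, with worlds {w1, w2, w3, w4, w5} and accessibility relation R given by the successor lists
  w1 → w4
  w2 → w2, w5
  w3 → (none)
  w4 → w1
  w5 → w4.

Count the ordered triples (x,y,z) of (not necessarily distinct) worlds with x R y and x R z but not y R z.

Enumerating: (w1,w4,w4), (w2,w5,w2), (w2,w5,w5), (w4,w1,w1), (w5,w4,w4).

5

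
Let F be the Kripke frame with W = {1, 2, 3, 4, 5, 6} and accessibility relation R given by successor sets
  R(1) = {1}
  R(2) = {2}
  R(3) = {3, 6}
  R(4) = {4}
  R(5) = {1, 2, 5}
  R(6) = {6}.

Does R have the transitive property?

Yes

Transitive: yes — every two-step R-path is closed by a direct edge.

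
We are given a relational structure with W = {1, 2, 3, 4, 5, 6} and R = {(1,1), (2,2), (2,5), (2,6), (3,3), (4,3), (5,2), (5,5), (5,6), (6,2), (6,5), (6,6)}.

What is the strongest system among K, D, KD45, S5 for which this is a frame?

KD45

Serial (axiom D): yes — every world has a successor (e.g. 1 R 1).
Euclidean (axiom 5): yes — any two successors of a common world are R-related.
Transitive (axiom 4): yes — every two-step R-path is closed by a direct edge.
Reflexive (axiom T): no — 4 is not related to itself.
So F validates K, D, KD45; S5 would additionally require R to be reflexive. The strongest is KD45.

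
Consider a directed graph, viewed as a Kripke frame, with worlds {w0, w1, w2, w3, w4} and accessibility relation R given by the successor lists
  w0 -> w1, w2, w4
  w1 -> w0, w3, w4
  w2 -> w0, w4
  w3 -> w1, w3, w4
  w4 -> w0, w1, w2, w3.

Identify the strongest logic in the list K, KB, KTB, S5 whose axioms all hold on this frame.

KB

Symmetric (axiom B): yes — every pair in R has its reverse in R.
Reflexive (axiom T): no — w0 is not related to itself.
Euclidean (axiom 5): no — w0 R w1 and w0 R w2, but not w1 R w2.
So F validates K, KB; KTB would additionally require R to be reflexive. The strongest is KB.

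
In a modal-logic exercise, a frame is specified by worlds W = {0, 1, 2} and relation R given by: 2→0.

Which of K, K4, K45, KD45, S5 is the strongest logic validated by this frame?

Transitive (axiom 4): yes — every two-step R-path is closed by a direct edge.
Euclidean (axiom 5): no — 2 R 0 and 2 R 0, but not 0 R 0.
Serial (axiom D): no — 0 has no R-successor.
Reflexive (axiom T): no — 0 is not related to itself.
So F validates K, K4; K45 would additionally require R to be Euclidean. The strongest is K4.

K4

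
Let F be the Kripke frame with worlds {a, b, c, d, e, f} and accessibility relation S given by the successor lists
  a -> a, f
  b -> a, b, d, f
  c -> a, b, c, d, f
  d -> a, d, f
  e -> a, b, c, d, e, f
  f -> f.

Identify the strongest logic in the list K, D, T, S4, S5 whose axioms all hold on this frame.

Serial (axiom D): yes — every world has a successor (e.g. a S a).
Reflexive (axiom T): yes — every world is S-related to itself.
Transitive (axiom 4): yes — every two-step S-path is closed by a direct edge.
Euclidean (axiom 5): no — b S a and b S d, but not a S d.
So F validates K, D, T, S4; S5 would additionally require S to be Euclidean. The strongest is S4.

S4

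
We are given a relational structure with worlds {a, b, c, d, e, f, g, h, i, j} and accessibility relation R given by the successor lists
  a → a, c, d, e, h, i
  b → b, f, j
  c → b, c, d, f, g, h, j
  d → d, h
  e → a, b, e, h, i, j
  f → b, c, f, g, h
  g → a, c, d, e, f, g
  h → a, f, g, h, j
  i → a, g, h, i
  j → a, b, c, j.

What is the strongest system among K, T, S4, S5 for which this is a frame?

Reflexive (axiom T): yes — every world is R-related to itself.
Transitive (axiom 4): no — a R c and c R b, but not a R b.
Euclidean (axiom 5): no — a R c and a R e, but not c R e.
So F validates K, T; S4 would additionally require R to be transitive. The strongest is T.

T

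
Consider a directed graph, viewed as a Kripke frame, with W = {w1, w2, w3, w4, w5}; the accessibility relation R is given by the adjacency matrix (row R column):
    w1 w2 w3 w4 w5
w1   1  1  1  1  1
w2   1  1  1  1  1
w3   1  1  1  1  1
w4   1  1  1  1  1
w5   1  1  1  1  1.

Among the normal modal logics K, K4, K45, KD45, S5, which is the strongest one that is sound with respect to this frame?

Transitive (axiom 4): yes — every two-step R-path is closed by a direct edge.
Euclidean (axiom 5): yes — any two successors of a common world are R-related.
Serial (axiom D): yes — every world has a successor (e.g. w1 R w1).
Reflexive (axiom T): yes — every world is R-related to itself.
So F validates K, K4, K45, KD45, S5. The strongest is S5.

S5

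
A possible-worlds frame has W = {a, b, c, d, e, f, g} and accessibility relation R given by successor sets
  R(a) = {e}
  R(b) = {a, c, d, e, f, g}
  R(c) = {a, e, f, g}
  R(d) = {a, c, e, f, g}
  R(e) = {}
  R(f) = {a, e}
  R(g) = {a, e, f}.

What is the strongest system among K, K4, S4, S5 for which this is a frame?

K4

Transitive (axiom 4): yes — every two-step R-path is closed by a direct edge.
Reflexive (axiom T): no — a is not related to itself.
Euclidean (axiom 5): no — b R a and b R c, but not a R c.
So F validates K, K4; S4 would additionally require R to be reflexive. The strongest is K4.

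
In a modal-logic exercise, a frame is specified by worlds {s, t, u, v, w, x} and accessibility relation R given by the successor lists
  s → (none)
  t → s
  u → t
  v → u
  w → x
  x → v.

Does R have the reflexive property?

Reflexive: no — s is not related to itself.

No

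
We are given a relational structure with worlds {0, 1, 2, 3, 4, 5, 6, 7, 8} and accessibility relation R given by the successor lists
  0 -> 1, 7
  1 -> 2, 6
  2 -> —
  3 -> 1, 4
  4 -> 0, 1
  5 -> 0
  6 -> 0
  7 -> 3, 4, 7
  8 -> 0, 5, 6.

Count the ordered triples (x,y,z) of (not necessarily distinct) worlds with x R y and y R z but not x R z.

20

Enumerating: (0,1,2), (0,1,6), (0,7,3), (0,7,4), (1,6,0), (3,1,2), (3,1,6), (3,4,0), (4,0,7), (4,1,2), (4,1,6), (5,0,1), … and 8 more.
Total: 20.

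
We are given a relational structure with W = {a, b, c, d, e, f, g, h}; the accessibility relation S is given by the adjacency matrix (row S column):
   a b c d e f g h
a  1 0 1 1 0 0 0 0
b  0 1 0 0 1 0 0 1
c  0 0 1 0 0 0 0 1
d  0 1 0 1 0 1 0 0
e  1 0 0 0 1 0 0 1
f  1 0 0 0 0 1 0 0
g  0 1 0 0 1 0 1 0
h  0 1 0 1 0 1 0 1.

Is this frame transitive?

No

Transitive: no — a S c and c S h, but not a S h.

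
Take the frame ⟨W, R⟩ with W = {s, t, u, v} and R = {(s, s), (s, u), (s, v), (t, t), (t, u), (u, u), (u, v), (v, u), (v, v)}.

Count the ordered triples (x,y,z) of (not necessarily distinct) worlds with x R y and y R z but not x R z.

Enumerating: (t,u,v).

1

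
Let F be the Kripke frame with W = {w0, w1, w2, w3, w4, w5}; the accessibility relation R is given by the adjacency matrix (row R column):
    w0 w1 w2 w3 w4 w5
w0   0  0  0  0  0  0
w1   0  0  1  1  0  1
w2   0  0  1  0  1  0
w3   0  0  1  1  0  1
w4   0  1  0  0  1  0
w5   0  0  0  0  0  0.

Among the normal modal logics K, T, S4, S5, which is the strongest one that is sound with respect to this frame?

Reflexive (axiom T): no — w0 is not related to itself.
Transitive (axiom 4): no — w1 R w2 and w2 R w4, but not w1 R w4.
Euclidean (axiom 5): no — w1 R w2 and w1 R w3, but not w2 R w3.
So F validates K; T would additionally require R to be reflexive. The strongest is K.

K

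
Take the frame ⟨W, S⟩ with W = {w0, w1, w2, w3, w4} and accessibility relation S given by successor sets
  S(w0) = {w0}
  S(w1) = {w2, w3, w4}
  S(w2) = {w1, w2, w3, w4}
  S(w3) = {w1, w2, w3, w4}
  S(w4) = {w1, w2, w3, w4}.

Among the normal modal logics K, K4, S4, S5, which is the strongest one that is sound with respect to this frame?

Transitive (axiom 4): no — w1 S w2 and w2 S w1, but not w1 S w1.
Reflexive (axiom T): no — w1 is not related to itself.
Euclidean (axiom 5): no — w2 S w1 and w2 S w1, but not w1 S w1.
So F validates K; K4 would additionally require S to be transitive. The strongest is K.

K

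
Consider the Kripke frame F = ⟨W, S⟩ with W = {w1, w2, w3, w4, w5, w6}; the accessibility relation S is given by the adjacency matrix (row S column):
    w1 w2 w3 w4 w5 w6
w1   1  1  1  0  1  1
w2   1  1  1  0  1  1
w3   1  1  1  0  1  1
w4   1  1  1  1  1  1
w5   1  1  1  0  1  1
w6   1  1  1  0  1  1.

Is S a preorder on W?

Reflexive: yes — every world is S-related to itself.
Transitive: yes — every two-step S-path is closed by a direct edge.
So S is a preorder.

Yes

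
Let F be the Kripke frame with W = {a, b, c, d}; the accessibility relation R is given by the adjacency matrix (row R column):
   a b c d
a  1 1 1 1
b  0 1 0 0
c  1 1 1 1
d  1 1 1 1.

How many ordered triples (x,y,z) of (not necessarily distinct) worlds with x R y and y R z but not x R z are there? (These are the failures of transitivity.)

R is transitive; there are no such tuples.

0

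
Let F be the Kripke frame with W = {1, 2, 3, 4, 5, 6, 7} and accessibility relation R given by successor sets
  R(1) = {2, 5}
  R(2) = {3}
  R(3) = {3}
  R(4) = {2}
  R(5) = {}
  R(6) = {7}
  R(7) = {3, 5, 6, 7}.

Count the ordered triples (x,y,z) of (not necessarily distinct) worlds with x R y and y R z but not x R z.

5

Enumerating: (1,2,3), (4,2,3), (6,7,3), (6,7,5), (6,7,6).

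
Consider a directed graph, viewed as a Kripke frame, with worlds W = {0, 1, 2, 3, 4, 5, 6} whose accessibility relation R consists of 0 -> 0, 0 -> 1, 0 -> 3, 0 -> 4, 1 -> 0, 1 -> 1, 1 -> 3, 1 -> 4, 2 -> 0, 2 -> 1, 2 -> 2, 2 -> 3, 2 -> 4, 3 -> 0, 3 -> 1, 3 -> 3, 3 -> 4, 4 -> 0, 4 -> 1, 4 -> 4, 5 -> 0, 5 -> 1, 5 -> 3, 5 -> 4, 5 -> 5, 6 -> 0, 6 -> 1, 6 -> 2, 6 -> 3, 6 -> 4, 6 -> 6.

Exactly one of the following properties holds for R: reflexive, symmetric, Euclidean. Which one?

Reflexive: yes — every world is R-related to itself.
Symmetric: no — 2 R 0 but not 0 R 2.
Euclidean: no — 0 R 4 and 0 R 3, but not 4 R 3.
Only reflexive holds.

reflexive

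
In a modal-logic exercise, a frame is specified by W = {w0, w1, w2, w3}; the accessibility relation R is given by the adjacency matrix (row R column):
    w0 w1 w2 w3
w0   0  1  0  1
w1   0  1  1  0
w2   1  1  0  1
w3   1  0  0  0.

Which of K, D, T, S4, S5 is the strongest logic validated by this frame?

D

Serial (axiom D): yes — every world has a successor (e.g. w0 R w1).
Reflexive (axiom T): no — w0 is not related to itself.
Transitive (axiom 4): no — w0 R w1 and w1 R w2, but not w0 R w2.
Euclidean (axiom 5): no — w0 R w1 and w0 R w3, but not w1 R w3.
So F validates K, D; T would additionally require R to be reflexive. The strongest is D.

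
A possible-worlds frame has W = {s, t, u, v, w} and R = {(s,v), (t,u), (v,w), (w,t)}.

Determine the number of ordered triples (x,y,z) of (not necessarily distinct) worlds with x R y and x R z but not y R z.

4

Enumerating: (s,v,v), (t,u,u), (v,w,w), (w,t,t).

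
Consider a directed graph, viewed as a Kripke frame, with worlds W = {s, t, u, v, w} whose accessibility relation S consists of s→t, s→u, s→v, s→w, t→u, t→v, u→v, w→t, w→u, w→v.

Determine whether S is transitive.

Transitive: yes — every two-step S-path is closed by a direct edge.

Yes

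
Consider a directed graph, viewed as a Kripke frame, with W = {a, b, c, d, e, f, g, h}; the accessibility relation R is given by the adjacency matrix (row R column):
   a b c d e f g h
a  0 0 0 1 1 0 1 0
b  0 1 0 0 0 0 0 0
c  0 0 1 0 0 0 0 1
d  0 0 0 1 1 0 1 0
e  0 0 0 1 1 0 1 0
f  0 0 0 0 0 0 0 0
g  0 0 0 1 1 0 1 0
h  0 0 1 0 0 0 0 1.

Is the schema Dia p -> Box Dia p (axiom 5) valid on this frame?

The schema 5 characterises exactly the Euclidean frames.
Euclidean: yes — any two successors of a common world are R-related.

Yes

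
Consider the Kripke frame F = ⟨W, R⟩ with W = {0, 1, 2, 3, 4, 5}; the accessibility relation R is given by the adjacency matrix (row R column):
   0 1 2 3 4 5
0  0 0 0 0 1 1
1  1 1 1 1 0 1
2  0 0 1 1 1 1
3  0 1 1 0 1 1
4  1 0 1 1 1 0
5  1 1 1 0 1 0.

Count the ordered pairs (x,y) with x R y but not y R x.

4

Enumerating: (1,0), (1,2), (3,5), (5,4).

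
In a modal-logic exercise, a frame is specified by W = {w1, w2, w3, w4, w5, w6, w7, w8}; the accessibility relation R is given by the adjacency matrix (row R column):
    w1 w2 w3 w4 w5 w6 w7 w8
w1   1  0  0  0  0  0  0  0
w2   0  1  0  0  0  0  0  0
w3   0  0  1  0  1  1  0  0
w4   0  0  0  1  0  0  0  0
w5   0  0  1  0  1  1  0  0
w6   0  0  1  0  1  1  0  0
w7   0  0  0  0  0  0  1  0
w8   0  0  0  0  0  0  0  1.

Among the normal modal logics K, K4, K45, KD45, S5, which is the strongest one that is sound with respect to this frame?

S5

Transitive (axiom 4): yes — every two-step R-path is closed by a direct edge.
Euclidean (axiom 5): yes — any two successors of a common world are R-related.
Serial (axiom D): yes — every world has a successor (e.g. w1 R w1).
Reflexive (axiom T): yes — every world is R-related to itself.
So F validates K, K4, K45, KD45, S5. The strongest is S5.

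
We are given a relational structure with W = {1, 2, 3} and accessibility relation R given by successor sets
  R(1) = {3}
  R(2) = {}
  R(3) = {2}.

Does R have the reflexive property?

No

Reflexive: no — 1 is not related to itself.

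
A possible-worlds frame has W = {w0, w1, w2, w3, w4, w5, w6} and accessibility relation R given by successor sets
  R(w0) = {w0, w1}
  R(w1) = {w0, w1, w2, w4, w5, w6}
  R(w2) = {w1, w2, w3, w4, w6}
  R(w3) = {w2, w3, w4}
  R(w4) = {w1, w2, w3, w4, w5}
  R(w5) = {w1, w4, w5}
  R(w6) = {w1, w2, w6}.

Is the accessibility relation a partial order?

Reflexive: yes — every world is R-related to itself.
Transitive: no — w0 R w1 and w1 R w2, but not w0 R w2.
Antisymmetric: no — w0 R w1 and w1 R w0 with w0 ≠ w1.
So R is not a partial order.

No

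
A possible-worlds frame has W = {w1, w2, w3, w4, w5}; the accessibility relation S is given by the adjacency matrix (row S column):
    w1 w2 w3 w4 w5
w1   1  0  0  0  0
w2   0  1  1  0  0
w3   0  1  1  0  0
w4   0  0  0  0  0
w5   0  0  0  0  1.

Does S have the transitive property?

Transitive: yes — every two-step S-path is closed by a direct edge.

Yes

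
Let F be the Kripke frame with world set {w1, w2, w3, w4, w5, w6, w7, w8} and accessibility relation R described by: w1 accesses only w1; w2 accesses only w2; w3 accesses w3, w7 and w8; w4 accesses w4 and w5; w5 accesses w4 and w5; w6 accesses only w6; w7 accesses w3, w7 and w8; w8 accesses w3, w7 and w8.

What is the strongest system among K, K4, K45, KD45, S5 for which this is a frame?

Transitive (axiom 4): yes — every two-step R-path is closed by a direct edge.
Euclidean (axiom 5): yes — any two successors of a common world are R-related.
Serial (axiom D): yes — every world has a successor (e.g. w1 R w1).
Reflexive (axiom T): yes — every world is R-related to itself.
So F validates K, K4, K45, KD45, S5. The strongest is S5.

S5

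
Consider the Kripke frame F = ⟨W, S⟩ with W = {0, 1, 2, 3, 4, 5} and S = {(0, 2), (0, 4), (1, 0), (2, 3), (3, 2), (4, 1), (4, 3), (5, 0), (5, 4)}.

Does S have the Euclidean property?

Euclidean: no — 0 S 2 and 0 S 4, but not 2 S 4.

No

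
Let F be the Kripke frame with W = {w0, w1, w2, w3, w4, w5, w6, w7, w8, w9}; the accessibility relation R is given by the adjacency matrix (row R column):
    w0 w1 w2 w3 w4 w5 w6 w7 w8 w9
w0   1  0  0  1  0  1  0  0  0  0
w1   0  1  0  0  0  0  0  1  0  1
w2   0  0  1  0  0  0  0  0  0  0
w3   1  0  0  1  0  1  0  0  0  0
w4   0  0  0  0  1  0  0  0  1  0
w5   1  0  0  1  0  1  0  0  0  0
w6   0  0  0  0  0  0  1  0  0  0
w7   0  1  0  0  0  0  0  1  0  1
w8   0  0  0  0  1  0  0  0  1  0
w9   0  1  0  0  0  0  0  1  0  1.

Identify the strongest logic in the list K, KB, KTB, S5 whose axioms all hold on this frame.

Symmetric (axiom B): yes — every pair in R has its reverse in R.
Reflexive (axiom T): yes — every world is R-related to itself.
Euclidean (axiom 5): yes — any two successors of a common world are R-related.
So F validates K, KB, KTB, S5. The strongest is S5.

S5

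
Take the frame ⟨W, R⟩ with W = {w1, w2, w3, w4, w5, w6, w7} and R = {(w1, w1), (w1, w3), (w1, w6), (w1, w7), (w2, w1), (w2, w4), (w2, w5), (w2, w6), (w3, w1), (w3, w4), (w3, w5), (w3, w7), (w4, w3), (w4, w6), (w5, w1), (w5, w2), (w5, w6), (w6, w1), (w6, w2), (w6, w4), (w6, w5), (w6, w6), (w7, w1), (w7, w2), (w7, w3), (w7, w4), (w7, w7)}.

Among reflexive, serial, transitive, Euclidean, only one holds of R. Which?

Reflexive: no — w2 is not related to itself.
Serial: yes — every world has a successor (e.g. w1 R w1).
Transitive: no — w1 R w3 and w3 R w4, but not w1 R w4.
Euclidean: no — w1 R w3 and w1 R w6, but not w3 R w6.
Only serial holds.

serial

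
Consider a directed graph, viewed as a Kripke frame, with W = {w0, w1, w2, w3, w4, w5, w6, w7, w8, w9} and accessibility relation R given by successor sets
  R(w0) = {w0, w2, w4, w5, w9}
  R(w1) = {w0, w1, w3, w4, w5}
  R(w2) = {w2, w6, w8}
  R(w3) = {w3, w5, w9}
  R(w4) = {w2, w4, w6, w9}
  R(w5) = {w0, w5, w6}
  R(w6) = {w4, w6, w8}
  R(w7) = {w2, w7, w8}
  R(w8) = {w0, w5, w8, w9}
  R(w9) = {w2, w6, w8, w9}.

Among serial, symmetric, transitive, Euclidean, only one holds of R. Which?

serial

Serial: yes — every world has a successor (e.g. w0 R w0).
Symmetric: no — w0 R w2 but not w2 R w0.
Transitive: no — w0 R w2 and w2 R w6, but not w0 R w6.
Euclidean: no — w0 R w2 and w0 R w4, but not w2 R w4.
Only serial holds.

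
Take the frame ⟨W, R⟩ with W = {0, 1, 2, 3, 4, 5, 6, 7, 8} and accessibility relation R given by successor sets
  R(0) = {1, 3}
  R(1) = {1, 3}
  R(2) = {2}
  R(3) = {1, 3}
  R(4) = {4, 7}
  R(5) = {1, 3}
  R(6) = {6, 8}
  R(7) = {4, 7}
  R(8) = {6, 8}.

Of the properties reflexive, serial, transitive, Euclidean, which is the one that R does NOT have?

reflexive

Reflexive: no — 0 is not related to itself.
Serial: yes — every world has a successor (e.g. 0 R 1).
Transitive: yes — every two-step R-path is closed by a direct edge.
Euclidean: yes — any two successors of a common world are R-related.
Only reflexive fails.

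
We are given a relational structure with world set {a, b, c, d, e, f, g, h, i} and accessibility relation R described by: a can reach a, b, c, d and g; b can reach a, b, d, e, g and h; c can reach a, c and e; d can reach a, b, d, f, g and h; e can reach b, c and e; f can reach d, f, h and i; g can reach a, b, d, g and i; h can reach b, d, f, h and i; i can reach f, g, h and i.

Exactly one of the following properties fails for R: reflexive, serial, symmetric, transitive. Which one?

Reflexive: yes — every world is R-related to itself.
Serial: yes — every world has a successor (e.g. a R a).
Symmetric: yes — every pair in R has its reverse in R.
Transitive: no — a R b and b R e, but not a R e.
Only transitive fails.

transitive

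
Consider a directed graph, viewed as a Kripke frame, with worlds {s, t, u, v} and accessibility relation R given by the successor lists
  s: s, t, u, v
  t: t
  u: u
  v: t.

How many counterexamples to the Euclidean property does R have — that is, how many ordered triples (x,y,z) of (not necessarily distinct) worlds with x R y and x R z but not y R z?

9

Enumerating: (s,t,s), (s,t,u), (s,t,v), (s,u,s), (s,u,t), (s,u,v), (s,v,s), (s,v,u), (s,v,v).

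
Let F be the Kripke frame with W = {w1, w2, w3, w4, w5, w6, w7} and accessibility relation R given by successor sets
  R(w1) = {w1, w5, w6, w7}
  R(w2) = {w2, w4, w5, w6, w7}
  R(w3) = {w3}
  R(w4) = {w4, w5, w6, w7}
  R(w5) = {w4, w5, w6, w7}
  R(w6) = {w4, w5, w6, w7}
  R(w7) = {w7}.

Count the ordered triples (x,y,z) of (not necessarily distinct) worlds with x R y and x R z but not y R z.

Enumerating: (w1,w5,w1), (w1,w6,w1), (w1,w7,w1), (w1,w7,w5), (w1,w7,w6), (w2,w4,w2), (w2,w5,w2), (w2,w6,w2), (w2,w7,w2), (w2,w7,w4), (w2,w7,w5), (w2,w7,w6), … and 9 more.
Total: 21.

21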